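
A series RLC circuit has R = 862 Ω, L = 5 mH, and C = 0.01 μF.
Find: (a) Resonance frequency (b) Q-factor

Step 1 — Resonance condition Im(Z)=0 gives ω₀ = 1/√(LC).
Step 2 — ω₀ = 1/√(0.005·1e-08) = 1.414e+05 rad/s.
Step 3 — f₀ = ω₀/(2π) = 2.251e+04 Hz.
Step 4 — Series Q: Q = ω₀L/R = 1.414e+05·0.005/862 = 0.8203.

(a) f₀ = 2.251e+04 Hz  (b) Q = 0.8203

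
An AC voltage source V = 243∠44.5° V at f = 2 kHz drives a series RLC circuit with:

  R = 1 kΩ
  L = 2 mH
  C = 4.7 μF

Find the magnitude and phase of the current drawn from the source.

Step 1 — Angular frequency: ω = 2π·f = 2π·2000 = 1.257e+04 rad/s.
Step 2 — Component impedances:
  R: Z = R = 1000 Ω
  L: Z = jωL = j·1.257e+04·0.002 = 0 + j25.13 Ω
  C: Z = 1/(jωC) = -j/(ω·C) = 0 - j16.93 Ω
Step 3 — Series combination: Z_total = R + L + C = 1000 + j8.201 Ω = 1000∠0.5° Ω.
Step 4 — Source phasor: V = 243∠44.5° V = 173.3 + j170.3 V.
Step 5 — Ohm's law: I = V / Z_total = (173.3 + j170.3) / (1000 + j8.201) = 0.1747 + j0.1689 A.
Step 6 — Convert to polar: |I| = 0.243 A, ∠I = 44.0°.

I = 0.243∠44.0° A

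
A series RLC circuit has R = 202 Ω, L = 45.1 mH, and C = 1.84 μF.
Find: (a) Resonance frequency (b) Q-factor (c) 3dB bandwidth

Step 1 — Resonance condition Im(Z)=0 gives ω₀ = 1/√(LC).
Step 2 — ω₀ = 1/√(0.0451·1.84e-06) = 3471 rad/s.
Step 3 — f₀ = ω₀/(2π) = 552.5 Hz.
Step 4 — Series Q: Q = ω₀L/R = 3471·0.0451/202 = 0.775.
Step 5 — 3dB bandwidth: Δω = ω₀/Q = 4479 rad/s; BW = Δω/(2π) = 712.8 Hz.

(a) f₀ = 552.5 Hz  (b) Q = 0.775  (c) BW = 712.8 Hz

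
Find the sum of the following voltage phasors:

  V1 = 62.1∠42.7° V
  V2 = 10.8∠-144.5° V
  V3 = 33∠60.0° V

Step 1 — Convert each phasor to rectangular form:
  V1 = 62.1·(cos(42.7°) + j·sin(42.7°)) = 45.64 + j42.11 V
  V2 = 10.8·(cos(-144.5°) + j·sin(-144.5°)) = -8.792 - j6.272 V
  V3 = 33·(cos(60.0°) + j·sin(60.0°)) = 16.5 + j28.58 V
Step 2 — Sum components: V_total = 53.35 + j64.42 V.
Step 3 — Convert to polar: |V_total| = 83.64 V, ∠V_total = 50.4°.

V_total = 83.64∠50.4° V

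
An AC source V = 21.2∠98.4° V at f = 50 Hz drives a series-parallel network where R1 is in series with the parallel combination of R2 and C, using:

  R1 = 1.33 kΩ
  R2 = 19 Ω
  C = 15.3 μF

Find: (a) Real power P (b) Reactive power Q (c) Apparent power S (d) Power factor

Step 1 — Angular frequency: ω = 2π·f = 2π·50 = 314.2 rad/s.
Step 2 — Component impedances:
  R1: Z = R = 1330 Ω
  R2: Z = R = 19 Ω
  C: Z = 1/(jωC) = -j/(ω·C) = 0 - j208 Ω
Step 3 — Parallel branch: R2 || C = 1/(1/R2 + 1/C) = 18.84 - j1.721 Ω.
Step 4 — Series with R1: Z_total = R1 + (R2 || C) = 1349 - j1.721 Ω = 1349∠-0.1° Ω.
Step 5 — Source phasor: V = 21.2∠98.4° V = -3.097 + j20.97 V.
Step 6 — Current: I = V / Z = -0.002316 + j0.01555 A = 0.01572∠98.5° A.
Step 7 — Complex power: S = V·I* = 0.3332 - j0.0004251 VA.
Step 8 — Real power: P = Re(S) = 0.3332 W.
Step 9 — Reactive power: Q = Im(S) = -0.0004251 VAR.
Step 10 — Apparent power: |S| = 0.3332 VA.
Step 11 — Power factor: PF = P/|S| = 1 (leading).

(a) P = 0.3332 W  (b) Q = -0.0004251 VAR  (c) S = 0.3332 VA  (d) PF = 1 (leading)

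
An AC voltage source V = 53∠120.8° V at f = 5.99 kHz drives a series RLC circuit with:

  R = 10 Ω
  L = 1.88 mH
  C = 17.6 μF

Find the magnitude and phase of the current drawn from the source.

Step 1 — Angular frequency: ω = 2π·f = 2π·5990 = 3.764e+04 rad/s.
Step 2 — Component impedances:
  R: Z = R = 10 Ω
  L: Z = jωL = j·3.764e+04·0.00188 = 0 + j70.76 Ω
  C: Z = 1/(jωC) = -j/(ω·C) = 0 - j1.51 Ω
Step 3 — Series combination: Z_total = R + L + C = 10 + j69.25 Ω = 69.96∠81.8° Ω.
Step 4 — Source phasor: V = 53∠120.8° V = -27.14 + j45.52 V.
Step 5 — Ohm's law: I = V / Z_total = (-27.14 + j45.52) / (10 + j69.25) = 0.5886 + j0.4769 A.
Step 6 — Convert to polar: |I| = 0.7575 A, ∠I = 39.0°.

I = 0.7575∠39.0° A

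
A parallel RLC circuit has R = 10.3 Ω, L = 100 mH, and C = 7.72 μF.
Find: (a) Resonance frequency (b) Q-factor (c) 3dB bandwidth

Step 1 — Resonance: ω₀ = 1/√(LC) = 1/√(0.1·7.72e-06) = 1138 rad/s.
Step 2 — f₀ = ω₀/(2π) = 181.1 Hz.
Step 3 — Parallel Q: Q = R/(ω₀L) = 10.3/(1138·0.1) = 0.0905.
Step 4 — Bandwidth: Δω = ω₀/Q = 1.258e+04 rad/s; BW = Δω/(2π) = 2002 Hz.

(a) f₀ = 181.1 Hz  (b) Q = 0.0905  (c) BW = 2002 Hz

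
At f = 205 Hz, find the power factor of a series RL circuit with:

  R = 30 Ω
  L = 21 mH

Step 1 — Angular frequency: ω = 2π·f = 2π·205 = 1288 rad/s.
Step 2 — Component impedances:
  R: Z = R = 30 Ω
  L: Z = jωL = j·1288·0.021 = 0 + j27.05 Ω
Step 3 — Series combination: Z_total = R + L = 30 + j27.05 Ω = 40.39∠42.0° Ω.
Step 4 — Power factor: PF = cos(φ) = Re(Z)/|Z| = 30/40.394 = 0.7427.
Step 5 — Type: Im(Z) = 27.05 ⇒ lagging (phase φ = 42.0°).

PF = 0.7427 (lagging, φ = 42.0°)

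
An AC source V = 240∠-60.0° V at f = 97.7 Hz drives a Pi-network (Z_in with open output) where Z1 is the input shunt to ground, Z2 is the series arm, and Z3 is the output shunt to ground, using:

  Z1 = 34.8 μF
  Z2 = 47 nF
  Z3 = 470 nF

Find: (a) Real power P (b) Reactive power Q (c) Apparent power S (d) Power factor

Step 1 — Angular frequency: ω = 2π·f = 2π·97.7 = 613.9 rad/s.
Step 2 — Component impedances:
  Z1: Z = 1/(jωC) = -j/(ω·C) = 0 - j46.81 Ω
  Z2: Z = 1/(jωC) = -j/(ω·C) = 0 - j3.466e+04 Ω
  Z3: Z = 1/(jωC) = -j/(ω·C) = 0 - j3466 Ω
Step 3 — With open output, the series arm Z2 and the output shunt Z3 appear in series to ground: Z2 + Z3 = 0 - j3.813e+04 Ω.
Step 4 — Parallel with input shunt Z1: Z_in = Z1 || (Z2 + Z3) = 0 - j46.75 Ω = 46.75∠-90.0° Ω.
Step 5 — Source phasor: V = 240∠-60.0° V = 120 - j207.8 V.
Step 6 — Current: I = V / Z = 4.446 + j2.567 A = 5.133∠30.0° A.
Step 7 — Complex power: S = V·I* = 0 - j1232 VA.
Step 8 — Real power: P = Re(S) = 0 W.
Step 9 — Reactive power: Q = Im(S) = -1232 VAR.
Step 10 — Apparent power: |S| = 1232 VA.
Step 11 — Power factor: PF = P/|S| = 0 (leading).

(a) P = 0 W  (b) Q = -1232 VAR  (c) S = 1232 VA  (d) PF = 0 (leading)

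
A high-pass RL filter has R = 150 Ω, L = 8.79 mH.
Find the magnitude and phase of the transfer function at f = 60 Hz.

Step 1 — Angular frequency: ω = 2π·60 = 377 rad/s.
Step 2 — Transfer function: H(jω) = jωL/(R + jωL).
Step 3 — Numerator jωL = j·3.314; denominator R + jωL = 150 + j3.314.
Step 4 — H = 0.0004878 + j0.02208.
Step 5 — Magnitude: |H| = 0.02209 (-33.1 dB); phase: φ = 88.7°.

|H| = 0.02209 (-33.1 dB), φ = 88.7°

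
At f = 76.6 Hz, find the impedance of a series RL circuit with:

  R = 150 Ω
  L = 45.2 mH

Step 1 — Angular frequency: ω = 2π·f = 2π·76.6 = 481.3 rad/s.
Step 2 — Component impedances:
  R: Z = R = 150 Ω
  L: Z = jωL = j·481.3·0.0452 = 0 + j21.75 Ω
Step 3 — Series combination: Z_total = R + L = 150 + j21.75 Ω = 151.6∠8.3° Ω.

Z = 150 + j21.75 Ω = 151.6∠8.3° Ω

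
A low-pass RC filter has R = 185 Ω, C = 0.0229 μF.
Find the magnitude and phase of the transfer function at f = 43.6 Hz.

Step 1 — Angular frequency: ω = 2π·43.6 = 273.9 rad/s.
Step 2 — Transfer function: H(jω) = 1/(1 + jωRC).
Step 3 — Denominator: 1 + jωRC = 1 + j·273.9·185·2.29e-08 = 1 + j0.001161.
Step 4 — H = 1 - j0.001161.
Step 5 — Magnitude: |H| = 1 (-0.0 dB); phase: φ = -0.1°.

|H| = 1 (-0.0 dB), φ = -0.1°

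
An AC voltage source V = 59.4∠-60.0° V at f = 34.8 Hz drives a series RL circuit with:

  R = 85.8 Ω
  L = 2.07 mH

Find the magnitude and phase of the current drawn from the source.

Step 1 — Angular frequency: ω = 2π·f = 2π·34.8 = 218.7 rad/s.
Step 2 — Component impedances:
  R: Z = R = 85.8 Ω
  L: Z = jωL = j·218.7·0.00207 = 0 + j0.4526 Ω
Step 3 — Series combination: Z_total = R + L = 85.8 + j0.4526 Ω = 85.8∠0.3° Ω.
Step 4 — Source phasor: V = 59.4∠-60.0° V = 29.7 - j51.44 V.
Step 5 — Ohm's law: I = V / Z_total = (29.7 - j51.44) / (85.8 + j0.4526) = 0.343 - j0.6014 A.
Step 6 — Convert to polar: |I| = 0.6923 A, ∠I = -60.3°.

I = 0.6923∠-60.3° A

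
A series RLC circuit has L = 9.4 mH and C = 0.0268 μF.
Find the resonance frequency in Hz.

Step 1 — Resonance condition Im(Z)=0 gives ω₀ = 1/√(LC).
Step 2 — ω₀ = 1/√(0.0094·2.68e-08) = 6.3e+04 rad/s.
Step 3 — f₀ = ω₀/(2π) = 1.003e+04 Hz.

f₀ = 1.003e+04 Hz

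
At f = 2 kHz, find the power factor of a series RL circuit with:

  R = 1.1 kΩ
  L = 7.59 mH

Step 1 — Angular frequency: ω = 2π·f = 2π·2000 = 1.257e+04 rad/s.
Step 2 — Component impedances:
  R: Z = R = 1100 Ω
  L: Z = jωL = j·1.257e+04·0.00759 = 0 + j95.38 Ω
Step 3 — Series combination: Z_total = R + L = 1100 + j95.38 Ω = 1104∠5.0° Ω.
Step 4 — Power factor: PF = cos(φ) = Re(Z)/|Z| = 1100/1104.1 = 0.9963.
Step 5 — Type: Im(Z) = 95.38 ⇒ lagging (phase φ = 5.0°).

PF = 0.9963 (lagging, φ = 5.0°)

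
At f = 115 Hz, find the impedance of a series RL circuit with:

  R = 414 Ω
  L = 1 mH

Step 1 — Angular frequency: ω = 2π·f = 2π·115 = 722.6 rad/s.
Step 2 — Component impedances:
  R: Z = R = 414 Ω
  L: Z = jωL = j·722.6·0.001 = 0 + j0.7226 Ω
Step 3 — Series combination: Z_total = R + L = 414 + j0.7226 Ω = 414∠0.1° Ω.

Z = 414 + j0.7226 Ω = 414∠0.1° Ω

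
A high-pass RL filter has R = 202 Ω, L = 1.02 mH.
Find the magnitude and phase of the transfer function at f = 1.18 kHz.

Step 1 — Angular frequency: ω = 2π·1180 = 7414 rad/s.
Step 2 — Transfer function: H(jω) = jωL/(R + jωL).
Step 3 — Numerator jωL = j·7.562; denominator R + jωL = 202 + j7.562.
Step 4 — H = 0.0014 + j0.03739.
Step 5 — Magnitude: |H| = 0.03741 (-28.5 dB); phase: φ = 87.9°.

|H| = 0.03741 (-28.5 dB), φ = 87.9°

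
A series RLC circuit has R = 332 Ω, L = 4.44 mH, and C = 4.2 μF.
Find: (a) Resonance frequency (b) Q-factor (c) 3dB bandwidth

Step 1 — Resonance condition Im(Z)=0 gives ω₀ = 1/√(LC).
Step 2 — ω₀ = 1/√(0.00444·4.2e-06) = 7323 rad/s.
Step 3 — f₀ = ω₀/(2π) = 1165 Hz.
Step 4 — Series Q: Q = ω₀L/R = 7323·0.00444/332 = 0.09793.
Step 5 — 3dB bandwidth: Δω = ω₀/Q = 7.477e+04 rad/s; BW = Δω/(2π) = 1.19e+04 Hz.

(a) f₀ = 1165 Hz  (b) Q = 0.09793  (c) BW = 1.19e+04 Hz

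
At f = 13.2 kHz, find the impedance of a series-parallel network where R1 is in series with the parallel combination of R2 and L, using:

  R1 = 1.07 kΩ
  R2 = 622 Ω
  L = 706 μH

Step 1 — Angular frequency: ω = 2π·f = 2π·1.32e+04 = 8.294e+04 rad/s.
Step 2 — Component impedances:
  R1: Z = R = 1070 Ω
  R2: Z = R = 622 Ω
  L: Z = jωL = j·8.294e+04·0.000706 = 0 + j58.55 Ω
Step 3 — Parallel branch: R2 || L = 1/(1/R2 + 1/L) = 5.464 + j58.04 Ω.
Step 4 — Series with R1: Z_total = R1 + (R2 || L) = 1075 + j58.04 Ω = 1077∠3.1° Ω.

Z = 1075 + j58.04 Ω = 1077∠3.1° Ω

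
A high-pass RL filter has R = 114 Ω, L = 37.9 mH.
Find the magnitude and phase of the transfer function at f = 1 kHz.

Step 1 — Angular frequency: ω = 2π·1000 = 6283 rad/s.
Step 2 — Transfer function: H(jω) = jωL/(R + jωL).
Step 3 — Numerator jωL = j·238.1; denominator R + jωL = 114 + j238.1.
Step 4 — H = 0.8136 + j0.3895.
Step 5 — Magnitude: |H| = 0.902 (-0.9 dB); phase: φ = 25.6°.

|H| = 0.902 (-0.9 dB), φ = 25.6°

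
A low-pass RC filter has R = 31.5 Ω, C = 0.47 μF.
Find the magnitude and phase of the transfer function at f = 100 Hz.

Step 1 — Angular frequency: ω = 2π·100 = 628.3 rad/s.
Step 2 — Transfer function: H(jω) = 1/(1 + jωRC).
Step 3 — Denominator: 1 + jωRC = 1 + j·628.3·31.5·4.7e-07 = 1 + j0.009302.
Step 4 — H = 0.9999 - j0.009301.
Step 5 — Magnitude: |H| = 1 (-0.0 dB); phase: φ = -0.5°.

|H| = 1 (-0.0 dB), φ = -0.5°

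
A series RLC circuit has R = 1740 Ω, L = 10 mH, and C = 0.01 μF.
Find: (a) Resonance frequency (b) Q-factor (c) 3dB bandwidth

Step 1 — Resonance condition Im(Z)=0 gives ω₀ = 1/√(LC).
Step 2 — ω₀ = 1/√(0.01·1e-08) = 1e+05 rad/s.
Step 3 — f₀ = ω₀/(2π) = 1.592e+04 Hz.
Step 4 — Series Q: Q = ω₀L/R = 1e+05·0.01/1740 = 0.5747.
Step 5 — 3dB bandwidth: Δω = ω₀/Q = 1.74e+05 rad/s; BW = Δω/(2π) = 2.769e+04 Hz.

(a) f₀ = 1.592e+04 Hz  (b) Q = 0.5747  (c) BW = 2.769e+04 Hz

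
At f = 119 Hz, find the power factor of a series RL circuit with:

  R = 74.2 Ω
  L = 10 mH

Step 1 — Angular frequency: ω = 2π·f = 2π·119 = 747.7 rad/s.
Step 2 — Component impedances:
  R: Z = R = 74.2 Ω
  L: Z = jωL = j·747.7·0.01 = 0 + j7.477 Ω
Step 3 — Series combination: Z_total = R + L = 74.2 + j7.477 Ω = 74.58∠5.8° Ω.
Step 4 — Power factor: PF = cos(φ) = Re(Z)/|Z| = 74.2/74.576 = 0.995.
Step 5 — Type: Im(Z) = 7.477 ⇒ lagging (phase φ = 5.8°).

PF = 0.995 (lagging, φ = 5.8°)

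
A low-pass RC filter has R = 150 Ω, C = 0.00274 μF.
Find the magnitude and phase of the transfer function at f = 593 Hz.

Step 1 — Angular frequency: ω = 2π·593 = 3726 rad/s.
Step 2 — Transfer function: H(jω) = 1/(1 + jωRC).
Step 3 — Denominator: 1 + jωRC = 1 + j·3726·150·2.74e-09 = 1 + j0.001531.
Step 4 — H = 1 - j0.001531.
Step 5 — Magnitude: |H| = 1 (-0.0 dB); phase: φ = -0.1°.

|H| = 1 (-0.0 dB), φ = -0.1°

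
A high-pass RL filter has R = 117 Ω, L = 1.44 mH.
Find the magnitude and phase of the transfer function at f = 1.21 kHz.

Step 1 — Angular frequency: ω = 2π·1210 = 7603 rad/s.
Step 2 — Transfer function: H(jω) = jωL/(R + jωL).
Step 3 — Numerator jωL = j·10.95; denominator R + jωL = 117 + j10.95.
Step 4 — H = 0.00868 + j0.09276.
Step 5 — Magnitude: |H| = 0.09316 (-20.6 dB); phase: φ = 84.7°.

|H| = 0.09316 (-20.6 dB), φ = 84.7°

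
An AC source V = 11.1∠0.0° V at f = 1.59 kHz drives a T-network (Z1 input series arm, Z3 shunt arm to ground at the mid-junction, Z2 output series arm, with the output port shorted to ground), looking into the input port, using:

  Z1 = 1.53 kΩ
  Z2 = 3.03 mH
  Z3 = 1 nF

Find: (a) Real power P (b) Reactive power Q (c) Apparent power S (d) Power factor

Step 1 — Angular frequency: ω = 2π·f = 2π·1590 = 9990 rad/s.
Step 2 — Component impedances:
  Z1: Z = R = 1530 Ω
  Z2: Z = jωL = j·9990·0.00303 = 0 + j30.27 Ω
  Z3: Z = 1/(jωC) = -j/(ω·C) = 0 - j1.001e+05 Ω
Step 3 — With the output port shorted to ground, the output series arm Z2 runs from the junction to ground; the shunt arm Z3 also runs from the junction to ground. They appear in parallel: Z3 || Z2 = 0 + j30.28 Ω.
Step 4 — Series with input arm Z1: Z_in = Z1 + (Z3 || Z2) = 1530 + j30.28 Ω = 1530∠1.1° Ω.
Step 5 — Source phasor: V = 11.1∠0.0° V = 11.1 V.
Step 6 — Current: I = V / Z = 0.007252 - j0.0001435 A = 0.007253∠-1.1° A.
Step 7 — Complex power: S = V·I* = 0.0805 + j0.001593 VA.
Step 8 — Real power: P = Re(S) = 0.0805 W.
Step 9 — Reactive power: Q = Im(S) = 0.001593 VAR.
Step 10 — Apparent power: |S| = 0.08051 VA.
Step 11 — Power factor: PF = P/|S| = 0.9998 (lagging).

(a) P = 0.0805 W  (b) Q = 0.001593 VAR  (c) S = 0.08051 VA  (d) PF = 0.9998 (lagging)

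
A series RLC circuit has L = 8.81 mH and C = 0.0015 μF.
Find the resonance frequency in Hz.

Step 1 — Resonance condition Im(Z)=0 gives ω₀ = 1/√(LC).
Step 2 — ω₀ = 1/√(0.00881·1.5e-09) = 2.751e+05 rad/s.
Step 3 — f₀ = ω₀/(2π) = 4.378e+04 Hz.

f₀ = 4.378e+04 Hz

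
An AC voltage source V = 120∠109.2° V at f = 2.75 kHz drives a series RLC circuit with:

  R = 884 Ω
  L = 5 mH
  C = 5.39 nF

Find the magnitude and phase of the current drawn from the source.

Step 1 — Angular frequency: ω = 2π·f = 2π·2750 = 1.728e+04 rad/s.
Step 2 — Component impedances:
  R: Z = R = 884 Ω
  L: Z = jωL = j·1.728e+04·0.005 = 0 + j86.39 Ω
  C: Z = 1/(jωC) = -j/(ω·C) = 0 - j1.074e+04 Ω
Step 3 — Series combination: Z_total = R + L + C = 884 - j1.065e+04 Ω = 1.069e+04∠-85.3° Ω.
Step 4 — Source phasor: V = 120∠109.2° V = -39.46 + j113.3 V.
Step 5 — Ohm's law: I = V / Z_total = (-39.46 + j113.3) / (884 - j1.065e+04) = -0.01087 - j0.002803 A.
Step 6 — Convert to polar: |I| = 0.01123 A, ∠I = -165.5°.

I = 0.01123∠-165.5° A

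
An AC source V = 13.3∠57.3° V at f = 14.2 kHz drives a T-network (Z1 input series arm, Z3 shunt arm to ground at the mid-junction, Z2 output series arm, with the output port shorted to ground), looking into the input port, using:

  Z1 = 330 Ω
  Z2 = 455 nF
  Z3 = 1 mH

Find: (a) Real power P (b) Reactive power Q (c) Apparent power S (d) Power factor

Step 1 — Angular frequency: ω = 2π·f = 2π·1.42e+04 = 8.922e+04 rad/s.
Step 2 — Component impedances:
  Z1: Z = R = 330 Ω
  Z2: Z = 1/(jωC) = -j/(ω·C) = 0 - j24.63 Ω
  Z3: Z = jωL = j·8.922e+04·0.001 = 0 + j89.22 Ω
Step 3 — With the output port shorted to ground, the output series arm Z2 runs from the junction to ground; the shunt arm Z3 also runs from the junction to ground. They appear in parallel: Z3 || Z2 = 0 - j34.03 Ω.
Step 4 — Series with input arm Z1: Z_in = Z1 + (Z3 || Z2) = 330 - j34.03 Ω = 331.7∠-5.9° Ω.
Step 5 — Source phasor: V = 13.3∠57.3° V = 7.185 + j11.19 V.
Step 6 — Current: I = V / Z = 0.01808 + j0.03578 A = 0.04009∠63.2° A.
Step 7 — Complex power: S = V·I* = 0.5304 - j0.05469 VA.
Step 8 — Real power: P = Re(S) = 0.5304 W.
Step 9 — Reactive power: Q = Im(S) = -0.05469 VAR.
Step 10 — Apparent power: |S| = 0.5332 VA.
Step 11 — Power factor: PF = P/|S| = 0.9947 (leading).

(a) P = 0.5304 W  (b) Q = -0.05469 VAR  (c) S = 0.5332 VA  (d) PF = 0.9947 (leading)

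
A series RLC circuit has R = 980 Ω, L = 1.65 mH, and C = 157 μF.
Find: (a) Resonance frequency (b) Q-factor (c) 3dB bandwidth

Step 1 — Resonance: ω₀ = 1/√(LC) = 1/√(0.00165·0.000157) = 1965 rad/s.
Step 2 — f₀ = ω₀/(2π) = 312.7 Hz.
Step 3 — Series Q: Q = ω₀L/R = 1965·0.00165/980 = 0.003308.
Step 4 — Bandwidth: Δω = ω₀/Q = 5.939e+05 rad/s; BW = Δω/(2π) = 9.453e+04 Hz.

(a) f₀ = 312.7 Hz  (b) Q = 0.003308  (c) BW = 9.453e+04 Hz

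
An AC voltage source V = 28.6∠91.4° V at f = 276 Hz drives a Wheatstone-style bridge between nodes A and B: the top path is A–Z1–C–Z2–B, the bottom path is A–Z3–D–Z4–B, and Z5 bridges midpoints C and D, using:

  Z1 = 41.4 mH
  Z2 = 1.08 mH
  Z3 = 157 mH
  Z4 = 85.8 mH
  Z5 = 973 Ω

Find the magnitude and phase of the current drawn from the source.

Step 1 — Angular frequency: ω = 2π·f = 2π·276 = 1734 rad/s.
Step 2 — Component impedances:
  Z1: Z = jωL = j·1734·0.0414 = 0 + j71.79 Ω
  Z2: Z = jωL = j·1734·0.00108 = 0 + j1.873 Ω
  Z3: Z = jωL = j·1734·0.157 = 0 + j272.3 Ω
  Z4: Z = jωL = j·1734·0.0858 = 0 + j148.8 Ω
  Z5: Z = R = 973 Ω
Step 3 — Bridge requires nodal analysis (the Z5 bridge couples midpoints C and D, so the two paths cannot be reduced to a simple series/parallel combination). Setting node B to ground and injecting 1 A at node A, the 3-node admittance system at A, C, D solves to V_A = Z_AB = 0.4295 + j62.65 Ω = 62.65∠89.6° Ω.
Step 4 — Source phasor: V = 28.6∠91.4° V = -0.6988 + j28.59 V.
Step 5 — Ohm's law: I = V / Z_total = (-0.6988 + j28.59) / (0.4295 + j62.65) = 0.4563 + j0.01428 A.
Step 6 — Convert to polar: |I| = 0.4565 A, ∠I = 1.8°.

I = 0.4565∠1.8° A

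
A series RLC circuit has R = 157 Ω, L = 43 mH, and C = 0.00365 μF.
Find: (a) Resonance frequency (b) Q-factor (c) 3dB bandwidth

Step 1 — Resonance condition Im(Z)=0 gives ω₀ = 1/√(LC).
Step 2 — ω₀ = 1/√(0.043·3.65e-09) = 7.982e+04 rad/s.
Step 3 — f₀ = ω₀/(2π) = 1.27e+04 Hz.
Step 4 — Series Q: Q = ω₀L/R = 7.982e+04·0.043/157 = 21.86.
Step 5 — 3dB bandwidth: Δω = ω₀/Q = 3651 rad/s; BW = Δω/(2π) = 581.1 Hz.

(a) f₀ = 1.27e+04 Hz  (b) Q = 21.86  (c) BW = 581.1 Hz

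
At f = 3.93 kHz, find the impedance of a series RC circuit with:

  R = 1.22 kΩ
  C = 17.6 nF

Step 1 — Angular frequency: ω = 2π·f = 2π·3930 = 2.469e+04 rad/s.
Step 2 — Component impedances:
  R: Z = R = 1220 Ω
  C: Z = 1/(jωC) = -j/(ω·C) = 0 - j2301 Ω
Step 3 — Series combination: Z_total = R + C = 1220 - j2301 Ω = 2604∠-62.1° Ω.

Z = 1220 - j2301 Ω = 2604∠-62.1° Ω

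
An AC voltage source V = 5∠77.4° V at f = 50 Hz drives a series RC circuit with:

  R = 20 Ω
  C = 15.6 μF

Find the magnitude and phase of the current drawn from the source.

Step 1 — Angular frequency: ω = 2π·f = 2π·50 = 314.2 rad/s.
Step 2 — Component impedances:
  R: Z = R = 20 Ω
  C: Z = 1/(jωC) = -j/(ω·C) = 0 - j204 Ω
Step 3 — Series combination: Z_total = R + C = 20 - j204 Ω = 205∠-84.4° Ω.
Step 4 — Source phasor: V = 5∠77.4° V = 1.091 + j4.88 V.
Step 5 — Ohm's law: I = V / Z_total = (1.091 + j4.88) / (20 - j204) = -0.02317 + j0.007616 A.
Step 6 — Convert to polar: |I| = 0.02439 A, ∠I = 161.8°.

I = 0.02439∠161.8° A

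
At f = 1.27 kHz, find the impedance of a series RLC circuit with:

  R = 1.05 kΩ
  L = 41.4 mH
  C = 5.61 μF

Step 1 — Angular frequency: ω = 2π·f = 2π·1270 = 7980 rad/s.
Step 2 — Component impedances:
  R: Z = R = 1050 Ω
  L: Z = jωL = j·7980·0.0414 = 0 + j330.4 Ω
  C: Z = 1/(jωC) = -j/(ω·C) = 0 - j22.34 Ω
Step 3 — Series combination: Z_total = R + L + C = 1050 + j308 Ω = 1094∠16.3° Ω.

Z = 1050 + j308 Ω = 1094∠16.3° Ω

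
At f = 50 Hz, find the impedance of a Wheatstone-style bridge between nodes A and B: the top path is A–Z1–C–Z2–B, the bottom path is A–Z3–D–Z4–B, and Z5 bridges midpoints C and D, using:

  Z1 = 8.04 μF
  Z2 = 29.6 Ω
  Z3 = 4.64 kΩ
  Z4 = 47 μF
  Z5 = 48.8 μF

Step 1 — Angular frequency: ω = 2π·f = 2π·50 = 314.2 rad/s.
Step 2 — Component impedances:
  Z1: Z = 1/(jωC) = -j/(ω·C) = 0 - j395.9 Ω
  Z2: Z = R = 29.6 Ω
  Z3: Z = R = 4640 Ω
  Z4: Z = 1/(jωC) = -j/(ω·C) = 0 - j67.73 Ω
  Z5: Z = 1/(jωC) = -j/(ω·C) = 0 - j65.23 Ω
Step 3 — Bridge requires nodal analysis (the Z5 bridge couples midpoints C and D, so the two paths cannot be reduced to a simple series/parallel combination). Setting node B to ground and injecting 1 A at node A, the 3-node admittance system at A, C, D solves to V_A = Z_AB = 61.91 - j396.7 Ω = 401.5∠-81.1° Ω.

Z = 61.91 - j396.7 Ω = 401.5∠-81.1° Ω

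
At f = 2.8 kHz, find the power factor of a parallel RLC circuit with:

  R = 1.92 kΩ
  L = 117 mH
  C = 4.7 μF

Step 1 — Angular frequency: ω = 2π·f = 2π·2800 = 1.759e+04 rad/s.
Step 2 — Component impedances:
  R: Z = R = 1920 Ω
  L: Z = jωL = j·1.759e+04·0.117 = 0 + j2058 Ω
  C: Z = 1/(jωC) = -j/(ω·C) = 0 - j12.09 Ω
Step 3 — Parallel combination: 1/Z_total = 1/R + 1/L + 1/C; Z_total = 0.07708 - j12.16 Ω = 12.17∠-89.6° Ω.
Step 4 — Power factor: PF = cos(φ) = Re(Z)/|Z| = 0.077078/12.165 = 0.006336.
Step 5 — Type: Im(Z) = -12.16 ⇒ leading (phase φ = -89.6°).

PF = 0.006336 (leading, φ = -89.6°)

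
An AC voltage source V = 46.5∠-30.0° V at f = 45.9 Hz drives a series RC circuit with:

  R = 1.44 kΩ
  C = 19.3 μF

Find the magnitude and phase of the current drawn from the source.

Step 1 — Angular frequency: ω = 2π·f = 2π·45.9 = 288.4 rad/s.
Step 2 — Component impedances:
  R: Z = R = 1440 Ω
  C: Z = 1/(jωC) = -j/(ω·C) = 0 - j179.7 Ω
Step 3 — Series combination: Z_total = R + C = 1440 - j179.7 Ω = 1451∠-7.1° Ω.
Step 4 — Source phasor: V = 46.5∠-30.0° V = 40.27 - j23.25 V.
Step 5 — Ohm's law: I = V / Z_total = (40.27 - j23.25) / (1440 - j179.7) = 0.02952 - j0.01246 A.
Step 6 — Convert to polar: |I| = 0.03204 A, ∠I = -22.9°.

I = 0.03204∠-22.9° A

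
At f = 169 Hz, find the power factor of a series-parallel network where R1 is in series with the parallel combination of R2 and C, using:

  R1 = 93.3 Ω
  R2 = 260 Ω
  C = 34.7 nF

Step 1 — Angular frequency: ω = 2π·f = 2π·169 = 1062 rad/s.
Step 2 — Component impedances:
  R1: Z = R = 93.3 Ω
  R2: Z = R = 260 Ω
  C: Z = 1/(jωC) = -j/(ω·C) = 0 - j2.714e+04 Ω
Step 3 — Parallel branch: R2 || C = 1/(1/R2 + 1/C) = 260 - j2.491 Ω.
Step 4 — Series with R1: Z_total = R1 + (R2 || C) = 353.3 - j2.491 Ω = 353.3∠-0.4° Ω.
Step 5 — Power factor: PF = cos(φ) = Re(Z)/|Z| = 353.3/353.3 = 1.
Step 6 — Type: Im(Z) = -2.491 ⇒ leading (phase φ = -0.4°).

PF = 1 (leading, φ = -0.4°)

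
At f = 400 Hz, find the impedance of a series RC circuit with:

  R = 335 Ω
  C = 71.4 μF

Step 1 — Angular frequency: ω = 2π·f = 2π·400 = 2513 rad/s.
Step 2 — Component impedances:
  R: Z = R = 335 Ω
  C: Z = 1/(jωC) = -j/(ω·C) = 0 - j5.573 Ω
Step 3 — Series combination: Z_total = R + C = 335 - j5.573 Ω = 335∠-1.0° Ω.

Z = 335 - j5.573 Ω = 335∠-1.0° Ω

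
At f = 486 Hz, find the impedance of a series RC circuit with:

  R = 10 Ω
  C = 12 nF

Step 1 — Angular frequency: ω = 2π·f = 2π·486 = 3054 rad/s.
Step 2 — Component impedances:
  R: Z = R = 10 Ω
  C: Z = 1/(jωC) = -j/(ω·C) = 0 - j2.729e+04 Ω
Step 3 — Series combination: Z_total = R + C = 10 - j2.729e+04 Ω = 2.729e+04∠-90.0° Ω.

Z = 10 - j2.729e+04 Ω = 2.729e+04∠-90.0° Ω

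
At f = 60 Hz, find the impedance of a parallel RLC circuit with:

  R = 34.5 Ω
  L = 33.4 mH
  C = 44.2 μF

Step 1 — Angular frequency: ω = 2π·f = 2π·60 = 377 rad/s.
Step 2 — Component impedances:
  R: Z = R = 34.5 Ω
  L: Z = jωL = j·377·0.0334 = 0 + j12.59 Ω
  C: Z = 1/(jωC) = -j/(ω·C) = 0 - j60.01 Ω
Step 3 — Parallel combination: 1/Z_total = 1/R + 1/L + 1/C; Z_total = 6.066 + j13.13 Ω = 14.47∠65.2° Ω.

Z = 6.066 + j13.13 Ω = 14.47∠65.2° Ω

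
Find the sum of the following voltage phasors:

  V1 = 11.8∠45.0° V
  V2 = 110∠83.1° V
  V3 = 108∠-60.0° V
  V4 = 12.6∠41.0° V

Step 1 — Convert each phasor to rectangular form:
  V1 = 11.8·(cos(45.0°) + j·sin(45.0°)) = 8.344 + j8.344 V
  V2 = 110·(cos(83.1°) + j·sin(83.1°)) = 13.22 + j109.2 V
  V3 = 108·(cos(-60.0°) + j·sin(-60.0°)) = 54 - j93.53 V
  V4 = 12.6·(cos(41.0°) + j·sin(41.0°)) = 9.509 + j8.266 V
Step 2 — Sum components: V_total = 85.07 + j32.28 V.
Step 3 — Convert to polar: |V_total| = 90.99 V, ∠V_total = 20.8°.

V_total = 90.99∠20.8° V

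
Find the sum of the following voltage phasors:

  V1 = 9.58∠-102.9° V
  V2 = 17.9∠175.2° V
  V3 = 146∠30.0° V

Step 1 — Convert each phasor to rectangular form:
  V1 = 9.58·(cos(-102.9°) + j·sin(-102.9°)) = -2.139 - j9.338 V
  V2 = 17.9·(cos(175.2°) + j·sin(175.2°)) = -17.84 + j1.498 V
  V3 = 146·(cos(30.0°) + j·sin(30.0°)) = 126.4 + j73 V
Step 2 — Sum components: V_total = 106.5 + j65.16 V.
Step 3 — Convert to polar: |V_total| = 124.8 V, ∠V_total = 31.5°.

V_total = 124.8∠31.5° V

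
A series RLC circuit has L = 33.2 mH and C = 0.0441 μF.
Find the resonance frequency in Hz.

Step 1 — Resonance condition Im(Z)=0 gives ω₀ = 1/√(LC).
Step 2 — ω₀ = 1/√(0.0332·4.41e-08) = 2.613e+04 rad/s.
Step 3 — f₀ = ω₀/(2π) = 4159 Hz.

f₀ = 4159 Hz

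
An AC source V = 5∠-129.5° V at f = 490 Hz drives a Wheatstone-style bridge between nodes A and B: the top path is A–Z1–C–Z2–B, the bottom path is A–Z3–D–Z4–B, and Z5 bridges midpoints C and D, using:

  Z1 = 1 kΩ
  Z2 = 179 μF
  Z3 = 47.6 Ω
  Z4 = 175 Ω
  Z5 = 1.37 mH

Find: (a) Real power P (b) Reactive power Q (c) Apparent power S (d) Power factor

Step 1 — Angular frequency: ω = 2π·f = 2π·490 = 3079 rad/s.
Step 2 — Component impedances:
  Z1: Z = R = 1000 Ω
  Z2: Z = 1/(jωC) = -j/(ω·C) = 0 - j1.815 Ω
  Z3: Z = R = 47.6 Ω
  Z4: Z = R = 175 Ω
  Z5: Z = jωL = j·3079·0.00137 = 0 + j4.218 Ω
Step 3 — Bridge requires nodal analysis (the Z5 bridge couples midpoints C and D, so the two paths cannot be reduced to a simple series/parallel combination). Setting node B to ground and injecting 1 A at node A, the 3-node admittance system at A, C, D solves to V_A = Z_AB = 45.48 + j2.028 Ω = 45.53∠2.6° Ω.
Step 4 — Source phasor: V = 5∠-129.5° V = -3.18 - j3.858 V.
Step 5 — Current: I = V / Z = -0.07356 - j0.08155 A = 0.1098∠-132.1° A.
Step 6 — Complex power: S = V·I* = 0.5486 + j0.02446 VA.
Step 7 — Real power: P = Re(S) = 0.5486 W.
Step 8 — Reactive power: Q = Im(S) = 0.02446 VAR.
Step 9 — Apparent power: |S| = 0.5491 VA.
Step 10 — Power factor: PF = P/|S| = 0.999 (lagging).

(a) P = 0.5486 W  (b) Q = 0.02446 VAR  (c) S = 0.5491 VA  (d) PF = 0.999 (lagging)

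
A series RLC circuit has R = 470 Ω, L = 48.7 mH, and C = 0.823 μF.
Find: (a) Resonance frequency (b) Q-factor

Step 1 — Resonance condition Im(Z)=0 gives ω₀ = 1/√(LC).
Step 2 — ω₀ = 1/√(0.0487·8.23e-07) = 4995 rad/s.
Step 3 — f₀ = ω₀/(2π) = 795 Hz.
Step 4 — Series Q: Q = ω₀L/R = 4995·0.0487/470 = 0.5176.

(a) f₀ = 795 Hz  (b) Q = 0.5176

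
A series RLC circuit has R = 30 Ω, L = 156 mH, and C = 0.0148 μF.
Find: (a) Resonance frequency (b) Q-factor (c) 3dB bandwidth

Step 1 — Resonance condition Im(Z)=0 gives ω₀ = 1/√(LC).
Step 2 — ω₀ = 1/√(0.156·1.48e-08) = 2.081e+04 rad/s.
Step 3 — f₀ = ω₀/(2π) = 3312 Hz.
Step 4 — Series Q: Q = ω₀L/R = 2.081e+04·0.156/30 = 108.2.
Step 5 — 3dB bandwidth: Δω = ω₀/Q = 192.3 rad/s; BW = Δω/(2π) = 30.61 Hz.

(a) f₀ = 3312 Hz  (b) Q = 108.2  (c) BW = 30.61 Hz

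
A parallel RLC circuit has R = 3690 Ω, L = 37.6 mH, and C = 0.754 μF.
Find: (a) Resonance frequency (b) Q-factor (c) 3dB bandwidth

Step 1 — Resonance: ω₀ = 1/√(LC) = 1/√(0.0376·7.54e-07) = 5939 rad/s.
Step 2 — f₀ = ω₀/(2π) = 945.2 Hz.
Step 3 — Parallel Q: Q = R/(ω₀L) = 3690/(5939·0.0376) = 16.52.
Step 4 — Bandwidth: Δω = ω₀/Q = 359.4 rad/s; BW = Δω/(2π) = 57.2 Hz.

(a) f₀ = 945.2 Hz  (b) Q = 16.52  (c) BW = 57.2 Hz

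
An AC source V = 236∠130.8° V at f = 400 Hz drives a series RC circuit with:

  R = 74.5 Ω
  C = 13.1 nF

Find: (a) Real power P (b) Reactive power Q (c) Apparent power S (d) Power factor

Step 1 — Angular frequency: ω = 2π·f = 2π·400 = 2513 rad/s.
Step 2 — Component impedances:
  R: Z = R = 74.5 Ω
  C: Z = 1/(jωC) = -j/(ω·C) = 0 - j3.037e+04 Ω
Step 3 — Series combination: Z_total = R + C = 74.5 - j3.037e+04 Ω = 3.037e+04∠-89.9° Ω.
Step 4 — Source phasor: V = 236∠130.8° V = -154.2 + j178.7 V.
Step 5 — Current: I = V / Z = -0.005894 - j0.005063 A = 0.00777∠-139.3° A.
Step 6 — Complex power: S = V·I* = 0.004498 - j1.834 VA.
Step 7 — Real power: P = Re(S) = 0.004498 W.
Step 8 — Reactive power: Q = Im(S) = -1.834 VAR.
Step 9 — Apparent power: |S| = 1.834 VA.
Step 10 — Power factor: PF = P/|S| = 0.002453 (leading).

(a) P = 0.004498 W  (b) Q = -1.834 VAR  (c) S = 1.834 VA  (d) PF = 0.002453 (leading)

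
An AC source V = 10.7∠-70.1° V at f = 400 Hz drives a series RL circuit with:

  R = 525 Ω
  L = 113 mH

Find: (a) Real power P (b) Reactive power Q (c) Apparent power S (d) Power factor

Step 1 — Angular frequency: ω = 2π·f = 2π·400 = 2513 rad/s.
Step 2 — Component impedances:
  R: Z = R = 525 Ω
  L: Z = jωL = j·2513·0.113 = 0 + j284 Ω
Step 3 — Series combination: Z_total = R + L = 525 + j284 Ω = 596.9∠28.4° Ω.
Step 4 — Source phasor: V = 10.7∠-70.1° V = 3.642 - j10.06 V.
Step 5 — Current: I = V / Z = -0.002653 - j0.01773 A = 0.01793∠-98.5° A.
Step 6 — Complex power: S = V·I* = 0.1687 + j0.09126 VA.
Step 7 — Real power: P = Re(S) = 0.1687 W.
Step 8 — Reactive power: Q = Im(S) = 0.09126 VAR.
Step 9 — Apparent power: |S| = 0.1918 VA.
Step 10 — Power factor: PF = P/|S| = 0.8796 (lagging).

(a) P = 0.1687 W  (b) Q = 0.09126 VAR  (c) S = 0.1918 VA  (d) PF = 0.8796 (lagging)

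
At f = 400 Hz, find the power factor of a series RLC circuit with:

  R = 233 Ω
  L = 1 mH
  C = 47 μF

Step 1 — Angular frequency: ω = 2π·f = 2π·400 = 2513 rad/s.
Step 2 — Component impedances:
  R: Z = R = 233 Ω
  L: Z = jωL = j·2513·0.001 = 0 + j2.513 Ω
  C: Z = 1/(jωC) = -j/(ω·C) = 0 - j8.466 Ω
Step 3 — Series combination: Z_total = R + L + C = 233 - j5.952 Ω = 233.1∠-1.5° Ω.
Step 4 — Power factor: PF = cos(φ) = Re(Z)/|Z| = 233/233.08 = 0.9997.
Step 5 — Type: Im(Z) = -5.952 ⇒ leading (phase φ = -1.5°).

PF = 0.9997 (leading, φ = -1.5°)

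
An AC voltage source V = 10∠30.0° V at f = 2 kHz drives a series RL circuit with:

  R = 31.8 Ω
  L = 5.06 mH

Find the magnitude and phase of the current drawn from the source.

Step 1 — Angular frequency: ω = 2π·f = 2π·2000 = 1.257e+04 rad/s.
Step 2 — Component impedances:
  R: Z = R = 31.8 Ω
  L: Z = jωL = j·1.257e+04·0.00506 = 0 + j63.59 Ω
Step 3 — Series combination: Z_total = R + L = 31.8 + j63.59 Ω = 71.09∠63.4° Ω.
Step 4 — Source phasor: V = 10∠30.0° V = 8.66 + j5 V.
Step 5 — Ohm's law: I = V / Z_total = (8.66 + j5) / (31.8 + j63.59) = 0.1174 - j0.07749 A.
Step 6 — Convert to polar: |I| = 0.1407 A, ∠I = -33.4°.

I = 0.1407∠-33.4° A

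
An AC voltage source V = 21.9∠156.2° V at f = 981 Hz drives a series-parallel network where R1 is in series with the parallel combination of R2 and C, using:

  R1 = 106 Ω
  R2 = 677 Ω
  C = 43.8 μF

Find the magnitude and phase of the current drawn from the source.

Step 1 — Angular frequency: ω = 2π·f = 2π·981 = 6164 rad/s.
Step 2 — Component impedances:
  R1: Z = R = 106 Ω
  R2: Z = R = 677 Ω
  C: Z = 1/(jωC) = -j/(ω·C) = 0 - j3.704 Ω
Step 3 — Parallel branch: R2 || C = 1/(1/R2 + 1/C) = 0.02027 - j3.704 Ω.
Step 4 — Series with R1: Z_total = R1 + (R2 || C) = 106 - j3.704 Ω = 106.1∠-2.0° Ω.
Step 5 — Source phasor: V = 21.9∠156.2° V = -20.04 + j8.838 V.
Step 6 — Ohm's law: I = V / Z_total = (-20.04 + j8.838) / (106 - j3.704) = -0.1917 + j0.07666 A.
Step 7 — Convert to polar: |I| = 0.2064 A, ∠I = 158.2°.

I = 0.2064∠158.2° A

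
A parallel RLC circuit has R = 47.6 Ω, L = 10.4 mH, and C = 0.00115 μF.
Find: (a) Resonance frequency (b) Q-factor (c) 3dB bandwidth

Step 1 — Resonance: ω₀ = 1/√(LC) = 1/√(0.0104·1.15e-09) = 2.892e+05 rad/s.
Step 2 — f₀ = ω₀/(2π) = 4.602e+04 Hz.
Step 3 — Parallel Q: Q = R/(ω₀L) = 47.6/(2.892e+05·0.0104) = 0.01583.
Step 4 — Bandwidth: Δω = ω₀/Q = 1.827e+07 rad/s; BW = Δω/(2π) = 2.907e+06 Hz.

(a) f₀ = 4.602e+04 Hz  (b) Q = 0.01583  (c) BW = 2.907e+06 Hz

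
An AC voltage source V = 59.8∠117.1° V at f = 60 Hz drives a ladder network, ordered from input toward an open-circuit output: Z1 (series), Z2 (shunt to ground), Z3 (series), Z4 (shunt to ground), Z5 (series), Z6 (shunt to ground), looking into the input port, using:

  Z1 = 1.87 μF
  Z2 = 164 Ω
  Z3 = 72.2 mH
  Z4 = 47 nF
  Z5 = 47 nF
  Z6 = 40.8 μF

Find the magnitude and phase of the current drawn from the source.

Step 1 — Angular frequency: ω = 2π·f = 2π·60 = 377 rad/s.
Step 2 — Component impedances:
  Z1: Z = 1/(jωC) = -j/(ω·C) = 0 - j1418 Ω
  Z2: Z = R = 164 Ω
  Z3: Z = jωL = j·377·0.0722 = 0 + j27.22 Ω
  Z4: Z = 1/(jωC) = -j/(ω·C) = 0 - j5.644e+04 Ω
  Z5: Z = 1/(jωC) = -j/(ω·C) = 0 - j5.644e+04 Ω
  Z6: Z = 1/(jωC) = -j/(ω·C) = 0 - j65.01 Ω
Step 3 — Ladder network (open output): work backward from the far end, alternating series and parallel combinations. Z_in = 164 - j1419 Ω = 1429∠-83.4° Ω.
Step 4 — Source phasor: V = 59.8∠117.1° V = -27.24 + j53.23 V.
Step 5 — Ohm's law: I = V / Z_total = (-27.24 + j53.23) / (164 - j1419) = -0.0392 - j0.01466 A.
Step 6 — Convert to polar: |I| = 0.04185 A, ∠I = -159.5°.

I = 0.04185∠-159.5° A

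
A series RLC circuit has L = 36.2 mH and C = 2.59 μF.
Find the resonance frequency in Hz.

Step 1 — Resonance condition Im(Z)=0 gives ω₀ = 1/√(LC).
Step 2 — ω₀ = 1/√(0.0362·2.59e-06) = 3266 rad/s.
Step 3 — f₀ = ω₀/(2π) = 519.8 Hz.

f₀ = 519.8 Hz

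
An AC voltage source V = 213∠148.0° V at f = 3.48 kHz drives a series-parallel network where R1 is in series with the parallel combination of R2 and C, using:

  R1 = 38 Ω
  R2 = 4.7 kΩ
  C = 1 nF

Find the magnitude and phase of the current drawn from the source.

Step 1 — Angular frequency: ω = 2π·f = 2π·3480 = 2.187e+04 rad/s.
Step 2 — Component impedances:
  R1: Z = R = 38 Ω
  R2: Z = R = 4700 Ω
  C: Z = 1/(jωC) = -j/(ω·C) = 0 - j4.573e+04 Ω
Step 3 — Parallel branch: R2 || C = 1/(1/R2 + 1/C) = 4651 - j478 Ω.
Step 4 — Series with R1: Z_total = R1 + (R2 || C) = 4689 - j478 Ω = 4713∠-5.8° Ω.
Step 5 — Source phasor: V = 213∠148.0° V = -180.6 + j112.9 V.
Step 6 — Ohm's law: I = V / Z_total = (-180.6 + j112.9) / (4689 - j478) = -0.04056 + j0.01994 A.
Step 7 — Convert to polar: |I| = 0.04519 A, ∠I = 153.8°.

I = 0.04519∠153.8° A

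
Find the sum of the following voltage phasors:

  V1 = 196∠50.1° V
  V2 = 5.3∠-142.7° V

Step 1 — Convert each phasor to rectangular form:
  V1 = 196·(cos(50.1°) + j·sin(50.1°)) = 125.7 + j150.4 V
  V2 = 5.3·(cos(-142.7°) + j·sin(-142.7°)) = -4.216 - j3.212 V
Step 2 — Sum components: V_total = 121.5 + j147.2 V.
Step 3 — Convert to polar: |V_total| = 190.8 V, ∠V_total = 50.5°.

V_total = 190.8∠50.5° V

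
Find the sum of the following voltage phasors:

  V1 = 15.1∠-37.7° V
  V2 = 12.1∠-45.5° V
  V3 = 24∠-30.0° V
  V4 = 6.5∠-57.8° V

Step 1 — Convert each phasor to rectangular form:
  V1 = 15.1·(cos(-37.7°) + j·sin(-37.7°)) = 11.95 - j9.234 V
  V2 = 12.1·(cos(-45.5°) + j·sin(-45.5°)) = 8.481 - j8.63 V
  V3 = 24·(cos(-30.0°) + j·sin(-30.0°)) = 20.78 - j12 V
  V4 = 6.5·(cos(-57.8°) + j·sin(-57.8°)) = 3.464 - j5.5 V
Step 2 — Sum components: V_total = 44.68 - j35.36 V.
Step 3 — Convert to polar: |V_total| = 56.98 V, ∠V_total = -38.4°.

V_total = 56.98∠-38.4° V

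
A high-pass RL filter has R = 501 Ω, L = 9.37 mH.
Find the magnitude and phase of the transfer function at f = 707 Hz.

Step 1 — Angular frequency: ω = 2π·707 = 4442 rad/s.
Step 2 — Transfer function: H(jω) = jωL/(R + jωL).
Step 3 — Numerator jωL = j·41.62; denominator R + jωL = 501 + j41.62.
Step 4 — H = 0.006855 + j0.08251.
Step 5 — Magnitude: |H| = 0.0828 (-21.6 dB); phase: φ = 85.3°.

|H| = 0.0828 (-21.6 dB), φ = 85.3°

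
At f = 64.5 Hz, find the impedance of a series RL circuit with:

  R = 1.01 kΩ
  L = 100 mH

Step 1 — Angular frequency: ω = 2π·f = 2π·64.5 = 405.3 rad/s.
Step 2 — Component impedances:
  R: Z = R = 1010 Ω
  L: Z = jωL = j·405.3·0.1 = 0 + j40.53 Ω
Step 3 — Series combination: Z_total = R + L = 1010 + j40.53 Ω = 1011∠2.3° Ω.

Z = 1010 + j40.53 Ω = 1011∠2.3° Ω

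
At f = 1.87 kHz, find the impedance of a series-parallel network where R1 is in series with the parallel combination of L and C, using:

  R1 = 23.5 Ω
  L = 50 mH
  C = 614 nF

Step 1 — Angular frequency: ω = 2π·f = 2π·1870 = 1.175e+04 rad/s.
Step 2 — Component impedances:
  R1: Z = R = 23.5 Ω
  L: Z = jωL = j·1.175e+04·0.05 = 0 + j587.5 Ω
  C: Z = 1/(jωC) = -j/(ω·C) = 0 - j138.6 Ω
Step 3 — Parallel branch: L || C = 1/(1/L + 1/C) = 0 - j181.4 Ω.
Step 4 — Series with R1: Z_total = R1 + (L || C) = 23.5 - j181.4 Ω = 182.9∠-82.6° Ω.

Z = 23.5 - j181.4 Ω = 182.9∠-82.6° Ω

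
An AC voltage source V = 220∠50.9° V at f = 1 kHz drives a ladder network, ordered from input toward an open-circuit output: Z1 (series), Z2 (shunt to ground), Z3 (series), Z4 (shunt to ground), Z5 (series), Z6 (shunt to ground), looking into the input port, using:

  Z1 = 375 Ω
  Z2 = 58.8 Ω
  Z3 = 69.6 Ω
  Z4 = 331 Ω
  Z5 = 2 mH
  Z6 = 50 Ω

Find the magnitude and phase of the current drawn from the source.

Step 1 — Angular frequency: ω = 2π·f = 2π·1000 = 6283 rad/s.
Step 2 — Component impedances:
  Z1: Z = R = 375 Ω
  Z2: Z = R = 58.8 Ω
  Z3: Z = R = 69.6 Ω
  Z4: Z = R = 331 Ω
  Z5: Z = jωL = j·6283·0.002 = 0 + j12.57 Ω
  Z6: Z = R = 50 Ω
Step 3 — Ladder network (open output): work backward from the far end, alternating series and parallel combinations. Z_in = 413.8 + j1.102 Ω = 413.8∠0.2° Ω.
Step 4 — Source phasor: V = 220∠50.9° V = 138.7 + j170.7 V.
Step 5 — Ohm's law: I = V / Z_total = (138.7 + j170.7) / (413.8 + j1.102) = 0.3364 + j0.4117 A.
Step 6 — Convert to polar: |I| = 0.5317 A, ∠I = 50.7°.

I = 0.5317∠50.7° A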